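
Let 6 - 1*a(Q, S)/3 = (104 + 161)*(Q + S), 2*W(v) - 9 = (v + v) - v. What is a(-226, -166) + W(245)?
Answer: 311785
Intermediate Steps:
W(v) = 9/2 + v/2 (W(v) = 9/2 + ((v + v) - v)/2 = 9/2 + (2*v - v)/2 = 9/2 + v/2)
a(Q, S) = 18 - 795*Q - 795*S (a(Q, S) = 18 - 3*(104 + 161)*(Q + S) = 18 - 795*(Q + S) = 18 - 3*(265*Q + 265*S) = 18 + (-795*Q - 795*S) = 18 - 795*Q - 795*S)
a(-226, -166) + W(245) = (18 - 795*(-226) - 795*(-166)) + (9/2 + (½)*245) = (18 + 179670 + 131970) + (9/2 + 245/2) = 311658 + 127 = 311785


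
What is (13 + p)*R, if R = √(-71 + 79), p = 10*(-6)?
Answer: -94*√2 ≈ -132.94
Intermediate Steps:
p = -60
R = 2*√2 (R = √8 = 2*√2 ≈ 2.8284)
(13 + p)*R = (13 - 60)*(2*√2) = -94*√2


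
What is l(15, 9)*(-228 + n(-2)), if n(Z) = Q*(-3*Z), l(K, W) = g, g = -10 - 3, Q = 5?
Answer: 2574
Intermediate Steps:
g = -13
l(K, W) = -13
n(Z) = -15*Z (n(Z) = 5*(-3*Z) = -15*Z)
l(15, 9)*(-228 + n(-2)) = -13*(-228 - 15*(-2)) = -13*(-228 + 30) = -13*(-198) = 2574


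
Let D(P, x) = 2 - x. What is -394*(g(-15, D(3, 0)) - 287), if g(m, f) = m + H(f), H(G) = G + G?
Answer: 117412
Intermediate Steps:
H(G) = 2*G
g(m, f) = m + 2*f
-394*(g(-15, D(3, 0)) - 287) = -394*((-15 + 2*(2 - 1*0)) - 287) = -394*((-15 + 2*(2 + 0)) - 287) = -394*((-15 + 2*2) - 287) = -394*((-15 + 4) - 287) = -394*(-11 - 287) = -394*(-298) = 117412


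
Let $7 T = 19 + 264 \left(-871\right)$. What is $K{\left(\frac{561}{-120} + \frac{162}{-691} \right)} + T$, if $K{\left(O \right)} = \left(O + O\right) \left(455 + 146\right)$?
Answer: $- \frac{3748440779}{96740} \approx -38748.0$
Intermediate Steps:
$K{\left(O \right)} = 1202 O$ ($K{\left(O \right)} = 2 O 601 = 1202 O$)
$T = - \frac{229925}{7}$ ($T = \frac{19 + 264 \left(-871\right)}{7} = \frac{19 - 229944}{7} = \frac{1}{7} \left(-229925\right) = - \frac{229925}{7} \approx -32846.0$)
$K{\left(\frac{561}{-120} + \frac{162}{-691} \right)} + T = 1202 \left(\frac{561}{-120} + \frac{162}{-691}\right) - \frac{229925}{7} = 1202 \left(561 \left(- \frac{1}{120}\right) + 162 \left(- \frac{1}{691}\right)\right) - \frac{229925}{7} = 1202 \left(- \frac{187}{40} - \frac{162}{691}\right) - \frac{229925}{7} = 1202 \left(- \frac{135697}{27640}\right) - \frac{229925}{7} = - \frac{81553897}{13820} - \frac{229925}{7} = - \frac{3748440779}{96740}$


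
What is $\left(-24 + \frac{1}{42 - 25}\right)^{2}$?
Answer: $\frac{165649}{289} \approx 573.18$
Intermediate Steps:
$\left(-24 + \frac{1}{42 - 25}\right)^{2} = \left(-24 + \frac{1}{17}\right)^{2} = \left(- \frac{407}{17}\right)^{2} = \frac{165649}{289}$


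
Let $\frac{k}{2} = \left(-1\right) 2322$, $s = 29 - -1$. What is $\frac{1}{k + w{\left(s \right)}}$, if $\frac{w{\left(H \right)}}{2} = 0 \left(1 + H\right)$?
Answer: $- \frac{1}{4644} \approx -0.00021533$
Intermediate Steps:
$s = 30$ ($s = 29 + 1 = 30$)
$k = -4644$ ($k = 2 \left(\left(-1\right) 2322\right) = 2 \left(-2322\right) = -4644$)
$w{\left(H \right)} = 0$ ($w{\left(H \right)} = 2 \cdot 0 \left(1 + H\right) = 2 \cdot 0 = 0$)
$\frac{1}{k + w{\left(s \right)}} = \frac{1}{-4644 + 0} = \frac{1}{-4644} = - \frac{1}{4644}$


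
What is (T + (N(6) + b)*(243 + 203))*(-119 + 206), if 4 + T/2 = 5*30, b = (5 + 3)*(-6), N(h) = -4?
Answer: -1992300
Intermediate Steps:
b = -48 (b = 8*(-6) = -48)
T = 292 (T = -8 + 2*(5*30) = -8 + 2*150 = -8 + 300 = 292)
(T + (N(6) + b)*(243 + 203))*(-119 + 206) = (292 + (-4 - 48)*(243 + 203))*(-119 + 206) = (292 - 52*446)*87 = (292 - 23192)*87 = -22900*87 = -1992300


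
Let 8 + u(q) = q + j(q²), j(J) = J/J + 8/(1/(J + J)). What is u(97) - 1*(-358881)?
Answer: 509515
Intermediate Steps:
j(J) = 1 + 16*J (j(J) = 1 + 8/(1/(2*J)) = 1 + 8/((1/(2*J))) = 1 + 8*(2*J) = 1 + 16*J)
u(q) = -7 + q + 16*q² (u(q) = -8 + (q + (1 + 16*q²)) = -8 + (1 + q + 16*q²) = -7 + q + 16*q²)
u(97) - 1*(-358881) = (-7 + 97 + 16*97²) - 1*(-358881) = (-7 + 97 + 16*9409) + 358881 = (-7 + 97 + 150544) + 358881 = 150634 + 358881 = 509515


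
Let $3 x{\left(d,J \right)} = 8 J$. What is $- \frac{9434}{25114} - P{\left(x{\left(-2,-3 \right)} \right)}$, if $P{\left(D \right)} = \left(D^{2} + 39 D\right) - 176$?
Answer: $\frac{5319451}{12557} \approx 423.62$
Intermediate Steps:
$x{\left(d,J \right)} = \frac{8 J}{3}$
$P{\left(D \right)} = -176 + D^{2} + 39 D$
$- \frac{9434}{25114} - P{\left(x{\left(-2,-3 \right)} \right)} = - \frac{9434}{25114} - \left(-176 + \left(\frac{8}{3} \left(-3\right)\right)^{2} + 39 \cdot \frac{8}{3} \left(-3\right)\right) = \left(-9434\right) \frac{1}{25114} - \left(-176 + \left(-8\right)^{2} + 39 \left(-8\right)\right) = - \frac{4717}{12557} - \left(-176 + 64 - 312\right) = - \frac{4717}{12557} - -424 = - \frac{4717}{12557} + 424 = \frac{5319451}{12557}$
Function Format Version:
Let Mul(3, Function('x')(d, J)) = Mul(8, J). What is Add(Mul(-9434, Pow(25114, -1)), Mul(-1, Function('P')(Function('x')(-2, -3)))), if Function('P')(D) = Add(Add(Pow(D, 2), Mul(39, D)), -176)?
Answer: Rational(5319451, 12557) ≈ 423.62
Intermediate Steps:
Function('x')(d, J) = Mul(Rational(8, 3), J) (Function('x')(d, J) = Mul(Rational(1, 3), Mul(8, J)) = Mul(Rational(8, 3), J))
Function('P')(D) = Add(-176, Pow(D, 2), Mul(39, D))
Add(Mul(-9434, Pow(25114, -1)), Mul(-1, Function('P')(Function('x')(-2, -3)))) = Add(Mul(-9434, Pow(25114, -1)), Mul(-1, Add(-176, Pow(Mul(Rational(8, 3), -3), 2), Mul(39, Mul(Rational(8, 3), -3))))) = Add(Mul(-9434, Rational(1, 25114)), Mul(-1, Add(-176, Pow(-8, 2), Mul(39, -8)))) = Add(Rational(-4717, 12557), Mul(-1, Add(-176, 64, -312))) = Add(Rational(-4717, 12557), Mul(-1, -424)) = Add(Rational(-4717, 12557), 424) = Rational(5319451, 12557)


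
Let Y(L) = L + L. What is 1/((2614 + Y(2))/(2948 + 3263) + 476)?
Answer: 6211/2959054 ≈ 0.0020990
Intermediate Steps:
Y(L) = 2*L
1/((2614 + Y(2))/(2948 + 3263) + 476) = 1/((2614 + 2*2)/(2948 + 3263) + 476) = 1/((2614 + 4)/6211 + 476) = 1/(2618*(1/6211) + 476) = 1/(2618/6211 + 476) = 1/(2959054/6211) = 6211/2959054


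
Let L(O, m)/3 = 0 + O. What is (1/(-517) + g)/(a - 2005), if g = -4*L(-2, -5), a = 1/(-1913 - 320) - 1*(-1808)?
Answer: -2518621/20675394 ≈ -0.12182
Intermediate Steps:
L(O, m) = 3*O (L(O, m) = 3*(0 + O) = 3*O)
a = 4037263/2233 (a = 1/(-2233) + 1808 = -1/2233 + 1808 = 4037263/2233 ≈ 1808.0)
g = 24 (g = -12*(-2) = -4*(-6) = 24)
(1/(-517) + g)/(a - 2005) = (1/(-517) + 24)/(4037263/2233 - 2005) = (-1/517 + 24)/(-439902/2233) = (12407/517)*(-2233/439902) = -2518621/20675394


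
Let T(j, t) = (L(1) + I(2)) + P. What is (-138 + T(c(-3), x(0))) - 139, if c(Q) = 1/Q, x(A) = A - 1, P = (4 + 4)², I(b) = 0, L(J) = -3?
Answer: -216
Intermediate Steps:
P = 64 (P = 8² = 64)
x(A) = -1 + A
T(j, t) = 61 (T(j, t) = (-3 + 0) + 64 = -3 + 64 = 61)
(-138 + T(c(-3), x(0))) - 139 = (-138 + 61) - 139 = -77 - 139 = -216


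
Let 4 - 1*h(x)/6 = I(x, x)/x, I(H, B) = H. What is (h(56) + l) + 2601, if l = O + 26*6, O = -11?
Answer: 2764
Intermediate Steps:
l = 145 (l = -11 + 26*6 = -11 + 156 = 145)
h(x) = 18 (h(x) = 24 - 6*x/x = 24 - 6*1 = 24 - 6 = 18)
(h(56) + l) + 2601 = (18 + 145) + 2601 = 163 + 2601 = 2764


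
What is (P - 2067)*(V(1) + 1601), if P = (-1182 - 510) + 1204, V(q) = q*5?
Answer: -4103330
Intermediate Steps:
V(q) = 5*q
P = -488 (P = -1692 + 1204 = -488)
(P - 2067)*(V(1) + 1601) = (-488 - 2067)*(5*1 + 1601) = -2555*(5 + 1601) = -2555*1606 = -4103330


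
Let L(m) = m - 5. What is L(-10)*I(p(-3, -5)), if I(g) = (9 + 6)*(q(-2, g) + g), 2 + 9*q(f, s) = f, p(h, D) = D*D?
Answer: -5525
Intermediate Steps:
L(m) = -5 + m
p(h, D) = D²
q(f, s) = -2/9 + f/9
I(g) = -20/3 + 15*g (I(g) = (9 + 6)*((-2/9 + (⅑)*(-2)) + g) = 15*((-2/9 - 2/9) + g) = 15*(-4/9 + g) = -20/3 + 15*g)
L(-10)*I(p(-3, -5)) = (-5 - 10)*(-20/3 + 15*(-5)²) = -15*(-20/3 + 15*25) = -15*(-20/3 + 375) = -15*1105/3 = -5525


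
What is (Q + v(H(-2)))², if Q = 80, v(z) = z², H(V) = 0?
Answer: 6400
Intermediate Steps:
(Q + v(H(-2)))² = (80 + 0²)² = (80 + 0)² = 80² = 6400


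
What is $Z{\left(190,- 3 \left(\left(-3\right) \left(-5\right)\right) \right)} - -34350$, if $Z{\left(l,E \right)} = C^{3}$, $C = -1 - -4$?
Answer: $34377$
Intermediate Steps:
$C = 3$ ($C = -1 + 4 = 3$)
$Z{\left(l,E \right)} = 27$ ($Z{\left(l,E \right)} = 3^{3} = 27$)
$Z{\left(190,- 3 \left(\left(-3\right) \left(-5\right)\right) \right)} - -34350 = 27 - -34350 = 27 + 34350 = 34377$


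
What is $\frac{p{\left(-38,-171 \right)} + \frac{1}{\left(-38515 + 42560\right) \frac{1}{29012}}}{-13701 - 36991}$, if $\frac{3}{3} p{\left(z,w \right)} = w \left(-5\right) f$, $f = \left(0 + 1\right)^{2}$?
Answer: $- \frac{3487487}{205049140} \approx -0.017008$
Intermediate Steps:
$f = 1$ ($f = 1^{2} = 1$)
$p{\left(z,w \right)} = - 5 w$ ($p{\left(z,w \right)} = w \left(-5\right) 1 = - 5 w 1 = - 5 w$)
$\frac{p{\left(-38,-171 \right)} + \frac{1}{\left(-38515 + 42560\right) \frac{1}{29012}}}{-13701 - 36991} = \frac{\left(-5\right) \left(-171\right) + \frac{1}{\left(-38515 + 42560\right) \frac{1}{29012}}}{-13701 - 36991} = \frac{855 + \frac{\frac{1}{\frac{1}{29012}}}{4045}}{-50692} = \left(855 + \frac{1}{4045} \cdot 29012\right) \left(- \frac{1}{50692}\right) = \left(855 + \frac{29012}{4045}\right) \left(- \frac{1}{50692}\right) = \frac{3487487}{4045} \left(- \frac{1}{50692}\right) = - \frac{3487487}{205049140}$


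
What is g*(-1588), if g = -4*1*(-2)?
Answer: -12704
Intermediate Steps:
g = 8 (g = -4*(-2) = 8)
g*(-1588) = 8*(-1588) = -12704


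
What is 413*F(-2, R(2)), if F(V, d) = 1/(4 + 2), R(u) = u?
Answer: 413/6 ≈ 68.833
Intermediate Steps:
F(V, d) = 1/6
413*F(-2, R(2)) = 413*(1/6) = 413/6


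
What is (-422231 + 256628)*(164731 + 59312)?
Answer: -37102192929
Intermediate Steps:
(-422231 + 256628)*(164731 + 59312) = -165603*224043 = -37102192929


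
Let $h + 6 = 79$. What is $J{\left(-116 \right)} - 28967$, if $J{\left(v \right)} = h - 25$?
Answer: $-28919$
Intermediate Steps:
$h = 73$ ($h = -6 + 79 = 73$)
$J{\left(v \right)} = 48$ ($J{\left(v \right)} = 73 - 25 = 48$)
$J{\left(-116 \right)} - 28967 = 48 - 28967 = -28919$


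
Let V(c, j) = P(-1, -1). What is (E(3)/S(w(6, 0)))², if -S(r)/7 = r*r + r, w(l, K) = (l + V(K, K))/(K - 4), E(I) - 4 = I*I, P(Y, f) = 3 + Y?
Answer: 169/196 ≈ 0.86224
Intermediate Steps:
E(I) = 4 + I² (E(I) = 4 + I*I = 4 + I²)
V(c, j) = 2 (V(c, j) = 3 - 1 = 2)
w(l, K) = (2 + l)/(-4 + K) (w(l, K) = (l + 2)/(K - 4) = (2 + l)/(-4 + K))
S(r) = -7*r - 7*r² (S(r) = -7*(r*r + r) = -7*(r² + r) = -7*(r + r²) = -7*r - 7*r²)
(E(3)/S(w(6, 0)))² = ((4 + 3²)/((-7*(2 + 6)/(-4 + 0)*(1 + (2 + 6)/(-4 + 0)))))² = ((4 + 9)/((-7*8/(-4)*(1 + 8/(-4)))))² = (13/((-7*(-¼*8)*(1 - ¼*8))))² = (13/((-7*(-2)*(1 - 2))))² = (13/((-7*(-2)*(-1))))² = (13/(-14))² = (13*(-1/14))² = (-13/14)² = 169/196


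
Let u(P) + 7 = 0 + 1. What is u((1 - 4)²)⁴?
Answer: 1296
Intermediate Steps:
u(P) = -6 (u(P) = -7 + (0 + 1) = -7 + 1 = -6)
u((1 - 4)²)⁴ = (-6)⁴ = 1296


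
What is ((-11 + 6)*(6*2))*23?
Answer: -1380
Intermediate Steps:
((-11 + 6)*(6*2))*23 = -5*12*23 = -60*23 = -1380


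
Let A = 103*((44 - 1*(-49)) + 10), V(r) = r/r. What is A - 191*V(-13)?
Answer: 10418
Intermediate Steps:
V(r) = 1
A = 10609 (A = 103*((44 + 49) + 10) = 103*(93 + 10) = 103*103 = 10609)
A - 191*V(-13) = 10609 - 191 = 10418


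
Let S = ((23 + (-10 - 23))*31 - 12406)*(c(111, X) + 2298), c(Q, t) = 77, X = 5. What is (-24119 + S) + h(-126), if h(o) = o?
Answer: -30224745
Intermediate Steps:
S = -30200500 (S = ((23 + (-10 - 23))*31 - 12406)*(77 + 2298) = ((23 - 33)*31 - 12406)*2375 = (-10*31 - 12406)*2375 = (-310 - 12406)*2375 = -12716*2375 = -30200500)
(-24119 + S) + h(-126) = (-24119 - 30200500) - 126 = -30224619 - 126 = -30224745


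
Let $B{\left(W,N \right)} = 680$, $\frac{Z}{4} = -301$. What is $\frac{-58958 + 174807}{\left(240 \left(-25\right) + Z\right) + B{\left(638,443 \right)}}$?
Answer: $- \frac{115849}{6524} \approx -17.757$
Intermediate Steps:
$Z = -1204$ ($Z = 4 \left(-301\right) = -1204$)
$\frac{-58958 + 174807}{\left(240 \left(-25\right) + Z\right) + B{\left(638,443 \right)}} = \frac{-58958 + 174807}{\left(240 \left(-25\right) - 1204\right) + 680} = \frac{115849}{\left(-6000 - 1204\right) + 680} = \frac{115849}{-7204 + 680} = \frac{115849}{-6524} = 115849 \left(- \frac{1}{6524}\right) = - \frac{115849}{6524}$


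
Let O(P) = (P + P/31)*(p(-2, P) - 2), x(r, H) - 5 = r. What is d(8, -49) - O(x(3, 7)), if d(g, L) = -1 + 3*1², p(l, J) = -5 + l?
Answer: 2366/31 ≈ 76.323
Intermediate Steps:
x(r, H) = 5 + r
O(P) = -288*P/31 (O(P) = (P + P/31)*((-5 - 2) - 2) = (P + P*(1/31))*(-7 - 2) = (P + P/31)*(-9) = (32*P/31)*(-9) = -288*P/31)
d(g, L) = 2 (d(g, L) = -1 + 3*1 = -1 + 3 = 2)
d(8, -49) - O(x(3, 7)) = 2 - (-288)*(5 + 3)/31 = 2 - (-288)*8/31 = 2 - 1*(-2304/31) = 2 + 2304/31 = 2366/31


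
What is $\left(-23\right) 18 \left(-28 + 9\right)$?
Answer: $7866$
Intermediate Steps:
$\left(-23\right) 18 \left(-28 + 9\right) = \left(-414\right) \left(-19\right) = 7866$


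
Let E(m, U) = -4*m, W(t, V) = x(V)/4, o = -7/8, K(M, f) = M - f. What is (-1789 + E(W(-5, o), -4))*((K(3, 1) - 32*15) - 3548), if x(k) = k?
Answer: 28795965/4 ≈ 7.1990e+6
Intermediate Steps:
o = -7/8 (o = -7*⅛ = -7/8 ≈ -0.87500)
W(t, V) = V/4
(-1789 + E(W(-5, o), -4))*((K(3, 1) - 32*15) - 3548) = (-1789 - (-7)/8)*(((3 - 1*1) - 32*15) - 3548) = (-1789 - 4*(-7/32))*(((3 - 1) - 480) - 3548) = (-1789 + 7/8)*((2 - 480) - 3548) = -14305*(-478 - 3548)/8 = -14305/8*(-4026) = 28795965/4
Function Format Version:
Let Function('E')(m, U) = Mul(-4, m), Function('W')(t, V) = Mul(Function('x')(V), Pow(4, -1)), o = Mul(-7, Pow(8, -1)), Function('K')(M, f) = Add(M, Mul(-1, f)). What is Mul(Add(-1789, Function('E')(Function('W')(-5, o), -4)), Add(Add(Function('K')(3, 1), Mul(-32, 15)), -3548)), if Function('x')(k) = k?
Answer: Rational(28795965, 4) ≈ 7.1990e+6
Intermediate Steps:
o = Rational(-7, 8) (o = Mul(-7, Rational(1, 8)) = Rational(-7, 8) ≈ -0.87500)
Function('W')(t, V) = Mul(Rational(1, 4), V) (Function('W')(t, V) = Mul(V, Pow(4, -1)) = Mul(V, Rational(1, 4)) = Mul(Rational(1, 4), V))
Mul(Add(-1789, Function('E')(Function('W')(-5, o), -4)), Add(Add(Function('K')(3, 1), Mul(-32, 15)), -3548)) = Mul(Add(-1789, Mul(-4, Mul(Rational(1, 4), Rational(-7, 8)))), Add(Add(Add(3, Mul(-1, 1)), Mul(-32, 15)), -3548)) = Mul(Add(-1789, Mul(-4, Rational(-7, 32))), Add(Add(Add(3, -1), -480), -3548)) = Mul(Add(-1789, Rational(7, 8)), Add(Add(2, -480), -3548)) = Mul(Rational(-14305, 8), Add(-478, -3548)) = Mul(Rational(-14305, 8), -4026) = Rational(28795965, 4)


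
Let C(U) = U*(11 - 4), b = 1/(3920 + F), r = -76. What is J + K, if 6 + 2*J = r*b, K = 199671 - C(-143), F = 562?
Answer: 449699210/2241 ≈ 2.0067e+5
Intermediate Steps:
b = 1/4482 (b = 1/(3920 + 562) = 1/4482 ≈ 0.00022311)
C(U) = 7*U (C(U) = U*7 = 7*U)
K = 200672 (K = 199671 - 7*(-143) = 199671 - 1*(-1001) = 199671 + 1001 = 200672)
J = -6742/2241 (J = -3 + (-76*1/4482)/2 = -3 + (1/2)*(-38/2241) = -3 - 19/2241 = -6742/2241 ≈ -3.0085)
J + K = -6742/2241 + 200672 = 449699210/2241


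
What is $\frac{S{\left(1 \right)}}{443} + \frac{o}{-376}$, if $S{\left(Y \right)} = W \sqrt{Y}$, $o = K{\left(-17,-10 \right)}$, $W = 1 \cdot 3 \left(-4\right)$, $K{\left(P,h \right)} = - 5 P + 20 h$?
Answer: $\frac{46433}{166568} \approx 0.27876$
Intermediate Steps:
$W = -12$ ($W = 3 \left(-4\right) = -12$)
$o = -115$ ($o = \left(-5\right) \left(-17\right) + 20 \left(-10\right) = 85 - 200 = -115$)
$S{\left(Y \right)} = - 12 \sqrt{Y}$
$\frac{S{\left(1 \right)}}{443} + \frac{o}{-376} = \frac{\left(-12\right) \sqrt{1}}{443} - \frac{115}{-376} = \left(-12\right) 1 \cdot \frac{1}{443} - - \frac{115}{376} = \left(-12\right) \frac{1}{443} + \frac{115}{376} = - \frac{12}{443} + \frac{115}{376} = \frac{46433}{166568}$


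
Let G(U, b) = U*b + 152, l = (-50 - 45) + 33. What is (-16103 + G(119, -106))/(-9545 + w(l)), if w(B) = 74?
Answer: 28565/9471 ≈ 3.0160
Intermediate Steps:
l = -62 (l = -95 + 33 = -62)
G(U, b) = 152 + U*b
(-16103 + G(119, -106))/(-9545 + w(l)) = (-16103 + (152 + 119*(-106)))/(-9545 + 74) = (-16103 + (152 - 12614))/(-9471) = (-16103 - 12462)*(-1/9471) = -28565*(-1/9471) = 28565/9471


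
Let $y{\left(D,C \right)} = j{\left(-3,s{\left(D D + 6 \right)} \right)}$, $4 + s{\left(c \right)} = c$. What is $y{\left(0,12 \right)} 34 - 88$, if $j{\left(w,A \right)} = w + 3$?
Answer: $-88$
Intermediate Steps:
$s{\left(c \right)} = -4 + c$
$j{\left(w,A \right)} = 3 + w$
$y{\left(D,C \right)} = 0$ ($y{\left(D,C \right)} = 3 - 3 = 0$)
$y{\left(0,12 \right)} 34 - 88 = 0 \cdot 34 - 88 = 0 - 88 = -88$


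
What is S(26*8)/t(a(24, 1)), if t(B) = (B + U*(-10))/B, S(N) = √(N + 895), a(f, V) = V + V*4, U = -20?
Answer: √1103/41 ≈ 0.81004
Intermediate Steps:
a(f, V) = 5*V (a(f, V) = V + 4*V = 5*V)
S(N) = √(895 + N)
t(B) = (200 + B)/B (t(B) = (B - 20*(-10))/B = (B + 200)/B = (200 + B)/B)
S(26*8)/t(a(24, 1)) = √(895 + 26*8)/(((200 + 5*1)/((5*1)))) = √(895 + 208)/(((200 + 5)/5)) = √1103/(((⅕)*205)) = √1103/41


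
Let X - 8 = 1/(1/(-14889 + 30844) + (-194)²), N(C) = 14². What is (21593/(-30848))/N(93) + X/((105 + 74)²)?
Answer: -386405301077887629/116329380323970247168 ≈ -0.0033216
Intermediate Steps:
N(C) = 196
X = 4803875003/600482381 (X = 8 + 1/(1/(-14889 + 30844) + (-194)²) = 8 + 1/(1/15955 + 37636) = 8 + 1/(600482381/15955) = 8 + 15955/600482381 = 4803875003/600482381 ≈ 8.0000)
(21593/(-30848))/N(93) + X/((105 + 74)²) = (21593/(-30848))/196 + 4803875003/(600482381*((105 + 74)²)) = (21593*(-1/30848))*(1/196) + 4803875003/(600482381*(179²)) = -21593/30848*1/196 + (4803875003/600482381)/32041 = -21593/6046208 + (4803875003/600482381)*(1/32041) = -21593/6046208 + 4803875003/19240055969621 = -386405301077887629/116329380323970247168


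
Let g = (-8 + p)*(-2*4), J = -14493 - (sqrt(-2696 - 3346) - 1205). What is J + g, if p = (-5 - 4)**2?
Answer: -13872 - I*sqrt(6042) ≈ -13872.0 - 77.73*I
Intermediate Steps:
p = 81 (p = (-9)**2 = 81)
J = -13288 - I*sqrt(6042) (J = -14493 - (sqrt(-6042) - 1205) = -14493 - (I*sqrt(6042) - 1205) = -14493 - (-1205 + I*sqrt(6042)) = -14493 + (1205 - I*sqrt(6042)) = -13288 - I*sqrt(6042) ≈ -13288.0 - 77.73*I)
g = -584 (g = (-8 + 81)*(-2*4) = 73*(-8) = -584)
J + g = (-13288 - I*sqrt(6042)) - 584 = -13872 - I*sqrt(6042)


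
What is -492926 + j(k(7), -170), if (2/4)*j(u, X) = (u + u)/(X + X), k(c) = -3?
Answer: -41898707/85 ≈ -4.9293e+5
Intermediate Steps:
j(u, X) = 2*u/X (j(u, X) = 2*((u + u)/(X + X)) = 2*((2*u)/((2*X))) = 2*((2*u)*(1/(2*X))) = 2*(u/X) = 2*u/X)
-492926 + j(k(7), -170) = -492926 + 2*(-3)/(-170) = -492926 + 2*(-3)*(-1/170) = -492926 + 3/85 = -41898707/85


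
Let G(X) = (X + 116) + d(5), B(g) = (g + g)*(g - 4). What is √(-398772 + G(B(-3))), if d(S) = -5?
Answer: 3*I*√44291 ≈ 631.36*I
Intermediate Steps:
B(g) = 2*g*(-4 + g) (B(g) = (2*g)*(-4 + g) = 2*g*(-4 + g))
G(X) = 111 + X (G(X) = (X + 116) - 5 = (116 + X) - 5 = 111 + X)
√(-398772 + G(B(-3))) = √(-398772 + (111 + 2*(-3)*(-4 - 3))) = √(-398772 + (111 + 2*(-3)*(-7))) = √(-398772 + (111 + 42)) = √(-398772 + 153) = √(-398619) = 3*I*√44291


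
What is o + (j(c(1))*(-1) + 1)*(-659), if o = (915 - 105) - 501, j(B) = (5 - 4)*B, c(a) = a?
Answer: 309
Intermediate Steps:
j(B) = B (j(B) = 1*B = B)
o = 309 (o = 810 - 501 = 309)
o + (j(c(1))*(-1) + 1)*(-659) = 309 + (1*(-1) + 1)*(-659) = 309 + (-1 + 1)*(-659) = 309 + 0*(-659) = 309 + 0 = 309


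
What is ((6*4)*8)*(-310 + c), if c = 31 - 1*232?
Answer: -98112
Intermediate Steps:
c = -201 (c = 31 - 232 = -201)
((6*4)*8)*(-310 + c) = ((6*4)*8)*(-310 - 201) = (24*8)*(-511) = 192*(-511) = -98112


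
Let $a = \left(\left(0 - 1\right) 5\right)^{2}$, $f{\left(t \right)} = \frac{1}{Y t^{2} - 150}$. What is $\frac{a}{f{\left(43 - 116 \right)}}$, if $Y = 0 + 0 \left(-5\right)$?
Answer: $-3750$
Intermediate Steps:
$Y = 0$ ($Y = 0 + 0 = 0$)
$f{\left(t \right)} = - \frac{1}{150}$ ($f{\left(t \right)} = \frac{1}{0 t^{2} - 150} = \frac{1}{0 - 150} = \frac{1}{-150} = - \frac{1}{150}$)
$a = 25$ ($a = \left(\left(-1\right) 5\right)^{2} = \left(-5\right)^{2} = 25$)
$\frac{a}{f{\left(43 - 116 \right)}} = \frac{25}{- \frac{1}{150}} = 25 \left(-150\right) = -3750$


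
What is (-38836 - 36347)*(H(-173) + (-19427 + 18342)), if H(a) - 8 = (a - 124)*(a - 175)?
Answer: -7689642057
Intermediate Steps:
H(a) = 8 + (-175 + a)*(-124 + a) (H(a) = 8 + (a - 124)*(a - 175) = 8 + (-124 + a)*(-175 + a) = 8 + (-175 + a)*(-124 + a))
(-38836 - 36347)*(H(-173) + (-19427 + 18342)) = (-38836 - 36347)*((21708 + (-173)² - 299*(-173)) + (-19427 + 18342)) = -75183*((21708 + 29929 + 51727) - 1085) = -75183*(103364 - 1085) = -75183*102279 = -7689642057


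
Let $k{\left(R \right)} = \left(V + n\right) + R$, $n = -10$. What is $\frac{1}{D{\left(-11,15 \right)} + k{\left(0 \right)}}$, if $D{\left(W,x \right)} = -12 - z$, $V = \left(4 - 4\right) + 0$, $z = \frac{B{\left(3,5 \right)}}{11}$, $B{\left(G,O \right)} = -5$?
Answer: $- \frac{11}{237} \approx -0.046413$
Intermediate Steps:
$z = - \frac{5}{11} \approx -0.45455$
$V = 0$ ($V = 0 + 0 = 0$)
$D{\left(W,x \right)} = - \frac{127}{11}$ ($D{\left(W,x \right)} = -12 - - \frac{5}{11} = -12 + \frac{5}{11} = - \frac{127}{11}$)
$k{\left(R \right)} = -10 + R$ ($k{\left(R \right)} = \left(0 - 10\right) + R = -10 + R$)
$\frac{1}{D{\left(-11,15 \right)} + k{\left(0 \right)}} = \frac{1}{- \frac{127}{11} + \left(-10 + 0\right)} = \frac{1}{- \frac{127}{11} - 10} = \frac{1}{- \frac{237}{11}} = - \frac{11}{237}$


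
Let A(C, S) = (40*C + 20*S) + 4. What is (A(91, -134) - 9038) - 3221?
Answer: -11295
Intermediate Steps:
A(C, S) = 4 + 20*S + 40*C (A(C, S) = (20*S + 40*C) + 4 = 4 + 20*S + 40*C)
(A(91, -134) - 9038) - 3221 = ((4 + 20*(-134) + 40*91) - 9038) - 3221 = ((4 - 2680 + 3640) - 9038) - 3221 = (964 - 9038) - 3221 = -8074 - 3221 = -11295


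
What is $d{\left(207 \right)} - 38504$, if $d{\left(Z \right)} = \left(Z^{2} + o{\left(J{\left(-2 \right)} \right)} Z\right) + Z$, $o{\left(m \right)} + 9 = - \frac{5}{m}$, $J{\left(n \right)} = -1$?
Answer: $3724$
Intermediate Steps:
$o{\left(m \right)} = -9 - \frac{5}{m}$
$d{\left(Z \right)} = Z^{2} - 3 Z$ ($d{\left(Z \right)} = \left(Z^{2} + \left(-9 - \frac{5}{-1}\right) Z\right) + Z = \left(Z^{2} + \left(-9 - -5\right) Z\right) + Z = \left(Z^{2} + \left(-9 + 5\right) Z\right) + Z = \left(Z^{2} - 4 Z\right) + Z = Z^{2} - 3 Z$)
$d{\left(207 \right)} - 38504 = 207 \left(-3 + 207\right) - 38504 = 207 \cdot 204 - 38504 = 42228 - 38504 = 3724$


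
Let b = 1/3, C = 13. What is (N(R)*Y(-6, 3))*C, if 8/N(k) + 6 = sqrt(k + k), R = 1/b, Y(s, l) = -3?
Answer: 312/5 + 52*sqrt(6)/5 ≈ 87.875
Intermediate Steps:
b = 1/3 ≈ 0.33333
R = 3 (R = 1/(1/3) = 3)
N(k) = 8/(-6 + sqrt(2)*sqrt(k)) (N(k) = 8/(-6 + sqrt(k + k)) = 8/(-6 + sqrt(2*k)) = 8/(-6 + sqrt(2)*sqrt(k)))
(N(R)*Y(-6, 3))*C = ((8/(-6 + sqrt(2)*sqrt(3)))*(-3))*13 = ((8/(-6 + sqrt(6)))*(-3))*13 = -24/(-6 + sqrt(6))*13 = -312/(-6 + sqrt(6))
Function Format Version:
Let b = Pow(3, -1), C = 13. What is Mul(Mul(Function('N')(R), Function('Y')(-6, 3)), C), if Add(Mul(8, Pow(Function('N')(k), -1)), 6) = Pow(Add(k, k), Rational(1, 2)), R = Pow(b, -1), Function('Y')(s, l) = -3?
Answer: Add(Rational(312, 5), Mul(Rational(52, 5), Pow(6, Rational(1, 2)))) ≈ 87.875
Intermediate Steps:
b = Rational(1, 3) ≈ 0.33333
R = 3 (R = Pow(Rational(1, 3), -1) = 3)
Function('N')(k) = Mul(8, Pow(Add(-6, Mul(Pow(2, Rational(1, 2)), Pow(k, Rational(1, 2)))), -1)) (Function('N')(k) = Mul(8, Pow(Add(-6, Pow(Add(k, k), Rational(1, 2))), -1)) = Mul(8, Pow(Add(-6, Pow(Mul(2, k), Rational(1, 2))), -1)) = Mul(8, Pow(Add(-6, Mul(Pow(2, Rational(1, 2)), Pow(k, Rational(1, 2)))), -1)))
Mul(Mul(Function('N')(R), Function('Y')(-6, 3)), C) = Mul(Mul(Mul(8, Pow(Add(-6, Mul(Pow(2, Rational(1, 2)), Pow(3, Rational(1, 2)))), -1)), -3), 13) = Mul(Mul(Mul(8, Pow(Add(-6, Pow(6, Rational(1, 2))), -1)), -3), 13) = Mul(Mul(-24, Pow(Add(-6, Pow(6, Rational(1, 2))), -1)), 13) = Mul(-312, Pow(Add(-6, Pow(6, Rational(1, 2))), -1))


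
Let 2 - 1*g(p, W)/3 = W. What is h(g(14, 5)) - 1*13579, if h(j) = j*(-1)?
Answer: -13570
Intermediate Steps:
g(p, W) = 6 - 3*W
h(j) = -j
h(g(14, 5)) - 1*13579 = -(6 - 3*5) - 1*13579 = -(6 - 15) - 13579 = -1*(-9) - 13579 = 9 - 13579 = -13570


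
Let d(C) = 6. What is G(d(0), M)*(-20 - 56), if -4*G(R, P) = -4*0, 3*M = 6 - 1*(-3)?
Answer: 0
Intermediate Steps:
M = 3 (M = (6 - 1*(-3))/3 = (6 + 3)/3 = (⅓)*9 = 3)
G(R, P) = 0 (G(R, P) = -(-1)*0 = -¼*0 = 0)
G(d(0), M)*(-20 - 56) = 0*(-20 - 56) = 0*(-76) = 0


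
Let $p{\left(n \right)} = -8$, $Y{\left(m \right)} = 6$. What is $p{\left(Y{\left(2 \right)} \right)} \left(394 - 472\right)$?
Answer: $624$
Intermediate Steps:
$p{\left(Y{\left(2 \right)} \right)} \left(394 - 472\right) = - 8 \left(394 - 472\right) = \left(-8\right) \left(-78\right) = 624$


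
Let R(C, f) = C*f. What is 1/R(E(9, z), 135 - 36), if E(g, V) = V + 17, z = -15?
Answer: 1/198 ≈ 0.0050505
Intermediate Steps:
E(g, V) = 17 + V
1/R(E(9, z), 135 - 36) = 1/((17 - 15)*(135 - 36)) = 1/(2*99) = 1/198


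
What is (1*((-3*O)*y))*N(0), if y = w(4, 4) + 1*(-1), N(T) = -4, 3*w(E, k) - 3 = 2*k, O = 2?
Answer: 64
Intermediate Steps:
w(E, k) = 1 + 2*k/3 (w(E, k) = 1 + (2*k)/3 = 1 + 2*k/3)
y = 8/3 (y = (1 + (⅔)*4) + 1*(-1) = (1 + 8/3) - 1 = 11/3 - 1 = 8/3 ≈ 2.6667)
(1*((-3*O)*y))*N(0) = (1*(-3*2*(8/3)))*(-4) = (1*(-6*8/3))*(-4) = (1*(-16))*(-4) = -16*(-4) = 64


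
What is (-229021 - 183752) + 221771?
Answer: -191002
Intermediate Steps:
(-229021 - 183752) + 221771 = -412773 + 221771 = -191002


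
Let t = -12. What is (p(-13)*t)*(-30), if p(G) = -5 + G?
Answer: -6480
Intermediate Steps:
(p(-13)*t)*(-30) = ((-5 - 13)*(-12))*(-30) = -18*(-12)*(-30) = 216*(-30) = -6480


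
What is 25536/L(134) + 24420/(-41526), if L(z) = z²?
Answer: 25913434/31068369 ≈ 0.83408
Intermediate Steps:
25536/L(134) + 24420/(-41526) = 25536/(134²) + 24420/(-41526) = 25536/17956 + 24420*(-1/41526) = 25536*(1/17956) - 4070/6921 = 6384/4489 - 4070/6921 = 25913434/31068369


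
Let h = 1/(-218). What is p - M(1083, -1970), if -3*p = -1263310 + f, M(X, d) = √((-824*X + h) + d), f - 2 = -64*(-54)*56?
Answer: 1069772/3 - I*√42503659906/218 ≈ 3.5659e+5 - 945.71*I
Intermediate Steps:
f = 193538 (f = 2 - 64*(-54)*56 = 2 + 3456*56 = 2 + 193536 = 193538)
h = -1/218 ≈ -0.0045872
M(X, d) = √(-1/218 + d - 824*X) (M(X, d) = √((-824*X - 1/218) + d) = √((-1/218 - 824*X) + d) = √(-1/218 + d - 824*X))
p = 1069772/3 (p = -(-1263310 + 193538)/3 = -⅓*(-1069772) = 1069772/3 ≈ 3.5659e+5)
p - M(1083, -1970) = 1069772/3 - √(-218 - 39159776*1083 + 47524*(-1970))/218 = 1069772/3 - √(-218 - 42410037408 - 93622280)/218 = 1069772/3 - √(-42503659906)/218 = 1069772/3 - I*√42503659906/218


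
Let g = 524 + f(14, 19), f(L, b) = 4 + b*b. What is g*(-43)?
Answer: -38227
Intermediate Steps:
f(L, b) = 4 + b²
g = 889 (g = 524 + (4 + 19²) = 524 + (4 + 361) = 524 + 365 = 889)
g*(-43) = 889*(-43) = -38227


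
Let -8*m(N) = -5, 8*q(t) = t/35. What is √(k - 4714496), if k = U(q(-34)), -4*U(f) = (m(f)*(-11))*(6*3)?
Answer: I*√75431441/4 ≈ 2171.3*I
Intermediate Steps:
q(t) = t/280 (q(t) = (t/35)/8 = t/280)
m(N) = 5/8 (m(N) = -⅛*(-5) = 5/8)
U(f) = 495/16 (U(f) = -(5/8)*(-11)*6*3/4 = -(-55)*18/32 = -¼*(-495/4) = 495/16)
k = 495/16 ≈ 30.938
√(k - 4714496) = √(495/16 - 4714496) = √(-75431441/16) = I*√75431441/4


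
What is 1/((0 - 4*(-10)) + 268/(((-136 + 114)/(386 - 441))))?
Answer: 1/710 ≈ 0.0014085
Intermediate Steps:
1/((0 - 4*(-10)) + 268/(((-136 + 114)/(386 - 441)))) = 1/((0 + 40) + 268/((-22/(-55)))) = 1/(40 + 268/((-22*(-1/55)))) = 1/(40 + 268/(2/5)) = 1/(40 + 268*(5/2)) = 1/(40 + 670) = 1/710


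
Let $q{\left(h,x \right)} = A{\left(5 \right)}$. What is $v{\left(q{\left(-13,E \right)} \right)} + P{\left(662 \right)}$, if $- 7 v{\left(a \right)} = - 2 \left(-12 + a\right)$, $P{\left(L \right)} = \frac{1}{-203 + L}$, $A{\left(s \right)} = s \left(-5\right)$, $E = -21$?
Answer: $- \frac{33959}{3213} \approx -10.569$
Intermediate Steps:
$A{\left(s \right)} = - 5 s$
$q{\left(h,x \right)} = -25$ ($q{\left(h,x \right)} = \left(-5\right) 5 = -25$)
$v{\left(a \right)} = - \frac{24}{7} + \frac{2 a}{7}$ ($v{\left(a \right)} = - \frac{\left(-2\right) \left(-12 + a\right)}{7} = - \frac{24 - 2 a}{7} = - \frac{24}{7} + \frac{2 a}{7}$)
$v{\left(q{\left(-13,E \right)} \right)} + P{\left(662 \right)} = \left(- \frac{24}{7} + \frac{2}{7} \left(-25\right)\right) + \frac{1}{-203 + 662} = \left(- \frac{24}{7} - \frac{50}{7}\right) + \frac{1}{459} = - \frac{74}{7} + \frac{1}{459} = - \frac{33959}{3213}$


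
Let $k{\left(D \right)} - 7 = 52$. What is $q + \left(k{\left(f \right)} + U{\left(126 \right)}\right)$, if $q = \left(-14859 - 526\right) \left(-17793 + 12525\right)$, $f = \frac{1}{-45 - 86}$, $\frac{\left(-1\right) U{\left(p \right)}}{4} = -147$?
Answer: $81048827$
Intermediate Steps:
$U{\left(p \right)} = 588$ ($U{\left(p \right)} = \left(-4\right) \left(-147\right) = 588$)
$f = - \frac{1}{131}$ ($f = \frac{1}{-131} = - \frac{1}{131} \approx -0.0076336$)
$k{\left(D \right)} = 59$ ($k{\left(D \right)} = 7 + 52 = 59$)
$q = 81048180$ ($q = \left(-15385\right) \left(-5268\right) = 81048180$)
$q + \left(k{\left(f \right)} + U{\left(126 \right)}\right) = 81048180 + \left(59 + 588\right) = 81048180 + 647 = 81048827$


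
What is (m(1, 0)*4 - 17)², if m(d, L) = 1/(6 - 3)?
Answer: 2209/9 ≈ 245.44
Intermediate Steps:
m(d, L) = ⅓ (m(d, L) = 1/3 = ⅓)
(m(1, 0)*4 - 17)² = ((⅓)*4 - 17)² = (4/3 - 17)² = (-47/3)² = 2209/9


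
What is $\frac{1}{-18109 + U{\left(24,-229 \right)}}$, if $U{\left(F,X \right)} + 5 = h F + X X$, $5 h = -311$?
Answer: $\frac{5}{164171} \approx 3.0456 \cdot 10^{-5}$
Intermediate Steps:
$h = - \frac{311}{5}$ ($h = \frac{1}{5} \left(-311\right) = - \frac{311}{5} \approx -62.2$)
$U{\left(F,X \right)} = -5 + X^{2} - \frac{311 F}{5}$ ($U{\left(F,X \right)} = -5 - \left(\frac{311 F}{5} - X X\right) = -5 - \left(- X^{2} + \frac{311 F}{5}\right) = -5 + X^{2} - \frac{311 F}{5}$)
$\frac{1}{-18109 + U{\left(24,-229 \right)}} = \frac{1}{-18109 - \left(\frac{7489}{5} - 52441\right)} = \frac{1}{-18109 - - \frac{254716}{5}} = \frac{1}{-18109 + \frac{254716}{5}} = \frac{1}{\frac{164171}{5}} = \frac{5}{164171}$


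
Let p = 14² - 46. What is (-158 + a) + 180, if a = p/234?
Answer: 883/39 ≈ 22.641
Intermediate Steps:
p = 150 (p = 196 - 46 = 150)
a = 25/39 (a = 150/234 = 150*(1/234) = 25/39 ≈ 0.64103)
(-158 + a) + 180 = (-158 + 25/39) + 180 = -6137/39 + 180 = 883/39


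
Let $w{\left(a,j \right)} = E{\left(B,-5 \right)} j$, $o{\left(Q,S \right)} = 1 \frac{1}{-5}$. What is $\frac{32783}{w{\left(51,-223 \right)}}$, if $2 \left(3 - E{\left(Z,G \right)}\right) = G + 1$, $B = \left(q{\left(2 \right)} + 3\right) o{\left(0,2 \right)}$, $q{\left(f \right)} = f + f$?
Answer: $- \frac{32783}{1115} \approx -29.402$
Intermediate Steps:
$o{\left(Q,S \right)} = - \frac{1}{5}$ ($o{\left(Q,S \right)} = 1 \left(- \frac{1}{5}\right) = - \frac{1}{5}$)
$q{\left(f \right)} = 2 f$
$B = - \frac{7}{5}$ ($B = \left(2 \cdot 2 + 3\right) \left(- \frac{1}{5}\right) = \left(4 + 3\right) \left(- \frac{1}{5}\right) = 7 \left(- \frac{1}{5}\right) = - \frac{7}{5} \approx -1.4$)
$E{\left(Z,G \right)} = \frac{5}{2} - \frac{G}{2}$ ($E{\left(Z,G \right)} = 3 - \frac{G + 1}{2} = 3 - \frac{1 + G}{2} = 3 - \left(\frac{1}{2} + \frac{G}{2}\right) = \frac{5}{2} - \frac{G}{2}$)
$w{\left(a,j \right)} = 5 j$ ($w{\left(a,j \right)} = \left(\frac{5}{2} - - \frac{5}{2}\right) j = \left(\frac{5}{2} + \frac{5}{2}\right) j = 5 j$)
$\frac{32783}{w{\left(51,-223 \right)}} = \frac{32783}{5 \left(-223\right)} = \frac{32783}{-1115} = 32783 \left(- \frac{1}{1115}\right) = - \frac{32783}{1115}$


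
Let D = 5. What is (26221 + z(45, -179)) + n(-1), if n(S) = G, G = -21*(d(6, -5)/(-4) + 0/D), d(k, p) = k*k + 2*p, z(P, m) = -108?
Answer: 52499/2 ≈ 26250.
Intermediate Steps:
d(k, p) = k² + 2*p
G = 273/2 (G = -21*((6² + 2*(-5))/(-4) + 0/5) = -21*((36 - 10)*(-¼) + 0*(⅕)) = -21*(26*(-¼) + 0) = -21*(-13/2 + 0) = -21*(-13/2) = 273/2 ≈ 136.50)
n(S) = 273/2
(26221 + z(45, -179)) + n(-1) = (26221 - 108) + 273/2 = 26113 + 273/2 = 52499/2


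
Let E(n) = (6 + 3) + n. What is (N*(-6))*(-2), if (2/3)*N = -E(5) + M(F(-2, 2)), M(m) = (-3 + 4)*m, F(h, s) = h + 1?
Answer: -270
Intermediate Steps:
F(h, s) = 1 + h
E(n) = 9 + n
M(m) = m (M(m) = 1*m = m)
N = -45/2 (N = 3*(-(9 + 5) + (1 - 2))/2 = 3*(-1*14 - 1)/2 = 3*(-14 - 1)/2 = (3/2)*(-15) = -45/2 ≈ -22.500)
(N*(-6))*(-2) = -45/2*(-6)*(-2) = 135*(-2) = -270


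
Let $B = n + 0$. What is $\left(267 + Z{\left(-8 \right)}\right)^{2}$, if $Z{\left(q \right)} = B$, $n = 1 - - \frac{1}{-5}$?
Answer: $\frac{1792921}{25} \approx 71717.0$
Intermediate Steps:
$n = \frac{4}{5}$ ($n = 1 - \left(-1\right) \left(- \frac{1}{5}\right) = 1 - \frac{1}{5} = \frac{4}{5} \approx 0.8$)
$B = \frac{4}{5}$ ($B = \frac{4}{5} + 0 = \frac{4}{5} \approx 0.8$)
$Z{\left(q \right)} = \frac{4}{5}$
$\left(267 + Z{\left(-8 \right)}\right)^{2} = \left(267 + \frac{4}{5}\right)^{2} = \left(\frac{1339}{5}\right)^{2} = \frac{1792921}{25}$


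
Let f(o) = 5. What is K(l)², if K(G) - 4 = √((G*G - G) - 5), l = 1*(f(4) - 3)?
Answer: (4 + I*√3)² ≈ 13.0 + 13.856*I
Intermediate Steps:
l = 2 (l = 1*(5 - 3) = 1*2 = 2)
K(G) = 4 + √(-5 + G² - G) (K(G) = 4 + √((G*G - G) - 5) = 4 + √((G² - G) - 5) = 4 + √(-5 + G² - G))
K(l)² = (4 + √(-5 + 2² - 1*2))² = (4 + √(-5 + 4 - 2))² = (4 + √(-3))² = (4 + I*√3)²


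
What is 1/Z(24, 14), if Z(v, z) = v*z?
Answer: 1/336 ≈ 0.0029762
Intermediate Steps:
1/Z(24, 14) = 1/(24*14) = 1/336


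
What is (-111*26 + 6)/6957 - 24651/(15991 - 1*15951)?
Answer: -19068023/30920 ≈ -616.69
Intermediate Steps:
(-111*26 + 6)/6957 - 24651/(15991 - 1*15951) = (-2886 + 6)*(1/6957) - 24651/(15991 - 15951) = -2880*1/6957 - 24651/40 = -320/773 - 24651*1/40 = -320/773 - 24651/40 = -19068023/30920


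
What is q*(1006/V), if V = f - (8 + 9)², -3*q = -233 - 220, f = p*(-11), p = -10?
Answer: -151906/179 ≈ -848.64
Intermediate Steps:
f = 110 (f = -10*(-11) = 110)
q = 151 (q = -(-233 - 220)/3 = -⅓*(-453) = 151)
V = -179 (V = 110 - (8 + 9)² = 110 - 1*17² = 110 - 1*289 = 110 - 289 = -179)
q*(1006/V) = 151*(1006/(-179)) = 151*(1006*(-1/179)) = 151*(-1006/179) = -151906/179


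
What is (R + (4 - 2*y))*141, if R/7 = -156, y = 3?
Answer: -154254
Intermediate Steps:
R = -1092 (R = 7*(-156) = -1092)
(R + (4 - 2*y))*141 = (-1092 + (4 - 2*3))*141 = (-1092 + (4 - 6))*141 = (-1092 - 2)*141 = -1094*141 = -154254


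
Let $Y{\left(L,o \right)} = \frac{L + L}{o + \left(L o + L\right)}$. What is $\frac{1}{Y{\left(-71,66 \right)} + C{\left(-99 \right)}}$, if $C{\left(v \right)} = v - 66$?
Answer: $- \frac{4691}{773873} \approx -0.0060617$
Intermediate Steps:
$C{\left(v \right)} = -66 + v$
$Y{\left(L,o \right)} = \frac{2 L}{L + o + L o}$ ($Y{\left(L,o \right)} = \frac{2 L}{o + \left(L + L o\right)} = \frac{2 L}{L + o + L o}$)
$\frac{1}{Y{\left(-71,66 \right)} + C{\left(-99 \right)}} = \frac{1}{2 \left(-71\right) \frac{1}{-71 + 66 - 4686} - 165} = \frac{1}{2 \left(-71\right) \frac{1}{-4691} - 165} = \frac{1}{2 \left(-71\right) \left(- \frac{1}{4691}\right) - 165} = \frac{1}{\frac{142}{4691} - 165} = \frac{1}{- \frac{773873}{4691}} = - \frac{4691}{773873}$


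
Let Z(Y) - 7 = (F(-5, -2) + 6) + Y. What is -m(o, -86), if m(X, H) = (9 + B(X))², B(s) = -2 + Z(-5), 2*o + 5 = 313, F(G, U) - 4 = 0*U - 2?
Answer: -289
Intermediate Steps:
F(G, U) = 2 (F(G, U) = 4 + (0*U - 2) = 4 + (0 - 2) = 4 - 2 = 2)
o = 154 (o = -5/2 + (½)*313 = -5/2 + 313/2 = 154)
Z(Y) = 15 + Y (Z(Y) = 7 + ((2 + 6) + Y) = 7 + (8 + Y) = 15 + Y)
B(s) = 8 (B(s) = -2 + (15 - 5) = -2 + 10 = 8)
m(X, H) = 289 (m(X, H) = (9 + 8)² = 17² = 289)
-m(o, -86) = -1*289 = -289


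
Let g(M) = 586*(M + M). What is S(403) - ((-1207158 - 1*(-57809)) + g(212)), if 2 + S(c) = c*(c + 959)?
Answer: 1449769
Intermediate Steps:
g(M) = 1172*M (g(M) = 586*(2*M) = 1172*M)
S(c) = -2 + c*(959 + c) (S(c) = -2 + c*(c + 959) = -2 + c*(959 + c))
S(403) - ((-1207158 - 1*(-57809)) + g(212)) = (-2 + 403**2 + 959*403) - ((-1207158 - 1*(-57809)) + 1172*212) = (-2 + 162409 + 386477) - ((-1207158 + 57809) + 248464) = 548884 - (-1149349 + 248464) = 548884 - 1*(-900885) = 548884 + 900885 = 1449769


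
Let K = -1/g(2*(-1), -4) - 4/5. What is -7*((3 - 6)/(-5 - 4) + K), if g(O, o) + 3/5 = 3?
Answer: 371/60 ≈ 6.1833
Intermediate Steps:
g(O, o) = 12/5 (g(O, o) = -⅗ + 3 = 12/5)
K = -73/60 (K = -1/12/5 - 4/5 = -1*5/12 - 4*⅕ = -5/12 - ⅘ = -73/60 ≈ -1.2167)
-7*((3 - 6)/(-5 - 4) + K) = -7*((3 - 6)/(-5 - 4) - 73/60) = -7*(-3/(-9) - 73/60) = -7*(-3*(-⅑) - 73/60) = -7*(⅓ - 73/60) = -7*(-53/60) = 371/60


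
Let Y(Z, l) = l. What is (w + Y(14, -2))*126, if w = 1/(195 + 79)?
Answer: -34461/137 ≈ -251.54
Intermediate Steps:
w = 1/274 ≈ 0.0036496
(w + Y(14, -2))*126 = (1/274 - 2)*126 = -547/274*126 = -34461/137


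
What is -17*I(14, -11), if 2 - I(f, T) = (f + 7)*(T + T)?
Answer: -7888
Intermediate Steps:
I(f, T) = 2 - 2*T*(7 + f) (I(f, T) = 2 - (f + 7)*(T + T) = 2 - (7 + f)*2*T = 2 - 2*T*(7 + f))
-17*I(14, -11) = -17*(2 - 14*(-11) - 2*(-11)*14) = -17*(2 + 154 + 308) = -17*464 = -7888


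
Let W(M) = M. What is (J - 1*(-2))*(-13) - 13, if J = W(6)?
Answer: -117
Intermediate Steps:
J = 6
(J - 1*(-2))*(-13) - 13 = (6 - 1*(-2))*(-13) - 13 = (6 + 2)*(-13) - 13 = 8*(-13) - 13 = -104 - 13 = -117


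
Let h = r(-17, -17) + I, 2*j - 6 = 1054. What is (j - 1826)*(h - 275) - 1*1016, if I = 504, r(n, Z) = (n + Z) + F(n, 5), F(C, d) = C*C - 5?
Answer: -621800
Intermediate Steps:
j = 530 (j = 3 + (1/2)*1054 = 3 + 527 = 530)
F(C, d) = -5 + C**2 (F(C, d) = C**2 - 5 = -5 + C**2)
r(n, Z) = -5 + Z + n + n**2 (r(n, Z) = (n + Z) + (-5 + n**2) = (Z + n) + (-5 + n**2) = -5 + Z + n + n**2)
h = 754 (h = (-5 - 17 - 17 + (-17)**2) + 504 = (-5 - 17 - 17 + 289) + 504 = 250 + 504 = 754)
(j - 1826)*(h - 275) - 1*1016 = (530 - 1826)*(754 - 275) - 1*1016 = -1296*479 - 1016 = -620784 - 1016 = -621800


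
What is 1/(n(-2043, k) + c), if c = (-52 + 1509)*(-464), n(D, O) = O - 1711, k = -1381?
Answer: -1/679140 ≈ -1.4725e-6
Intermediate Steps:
n(D, O) = -1711 + O
c = -676048 (c = 1457*(-464) = -676048)
1/(n(-2043, k) + c) = 1/((-1711 - 1381) - 676048) = 1/(-3092 - 676048) = 1/(-679140) = -1/679140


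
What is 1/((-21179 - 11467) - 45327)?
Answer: -1/77973 ≈ -1.2825e-5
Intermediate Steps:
1/((-21179 - 11467) - 45327) = 1/(-32646 - 45327) = 1/(-77973) = -1/77973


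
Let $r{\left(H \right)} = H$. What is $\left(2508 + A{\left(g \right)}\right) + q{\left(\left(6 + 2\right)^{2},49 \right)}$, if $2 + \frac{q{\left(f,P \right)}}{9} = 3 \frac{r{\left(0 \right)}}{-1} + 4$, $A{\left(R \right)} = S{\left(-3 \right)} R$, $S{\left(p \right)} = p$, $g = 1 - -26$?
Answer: $2445$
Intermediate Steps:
$g = 27$ ($g = 1 + 26 = 27$)
$A{\left(R \right)} = - 3 R$
$q{\left(f,P \right)} = 18$ ($q{\left(f,P \right)} = -18 + 9 \left(3 \frac{0}{-1} + 4\right) = -18 + 9 \left(3 \cdot 0 \left(-1\right) + 4\right) = -18 + 9 \left(3 \cdot 0 + 4\right) = -18 + 9 \left(0 + 4\right) = -18 + 9 \cdot 4 = -18 + 36 = 18$)
$\left(2508 + A{\left(g \right)}\right) + q{\left(\left(6 + 2\right)^{2},49 \right)} = \left(2508 - 81\right) + 18 = 2427 + 18 = 2445$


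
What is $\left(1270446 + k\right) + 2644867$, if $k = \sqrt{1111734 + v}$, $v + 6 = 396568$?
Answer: $3915313 + 2 \sqrt{377074} \approx 3.9165 \cdot 10^{6}$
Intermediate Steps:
$v = 396562$ ($v = -6 + 396568 = 396562$)
$k = 2 \sqrt{377074}$ ($k = \sqrt{1111734 + 396562} = \sqrt{1508296} = 2 \sqrt{377074} \approx 1228.1$)
$\left(1270446 + k\right) + 2644867 = \left(1270446 + 2 \sqrt{377074}\right) + 2644867 = 3915313 + 2 \sqrt{377074}$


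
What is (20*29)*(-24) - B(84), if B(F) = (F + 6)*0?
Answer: -13920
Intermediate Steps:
B(F) = 0 (B(F) = (6 + F)*0 = 0)
(20*29)*(-24) - B(84) = (20*29)*(-24) - 1*0 = 580*(-24) + 0 = -13920 + 0 = -13920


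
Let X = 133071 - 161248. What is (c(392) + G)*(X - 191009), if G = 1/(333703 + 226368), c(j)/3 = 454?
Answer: -167198741863758/560071 ≈ -2.9853e+8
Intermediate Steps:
c(j) = 1362 (c(j) = 3*454 = 1362)
G = 1/560071 ≈ 1.7855e-6
X = -28177
(c(392) + G)*(X - 191009) = (1362 + 1/560071)*(-28177 - 191009) = (762816703/560071)*(-219186) = -167198741863758/560071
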